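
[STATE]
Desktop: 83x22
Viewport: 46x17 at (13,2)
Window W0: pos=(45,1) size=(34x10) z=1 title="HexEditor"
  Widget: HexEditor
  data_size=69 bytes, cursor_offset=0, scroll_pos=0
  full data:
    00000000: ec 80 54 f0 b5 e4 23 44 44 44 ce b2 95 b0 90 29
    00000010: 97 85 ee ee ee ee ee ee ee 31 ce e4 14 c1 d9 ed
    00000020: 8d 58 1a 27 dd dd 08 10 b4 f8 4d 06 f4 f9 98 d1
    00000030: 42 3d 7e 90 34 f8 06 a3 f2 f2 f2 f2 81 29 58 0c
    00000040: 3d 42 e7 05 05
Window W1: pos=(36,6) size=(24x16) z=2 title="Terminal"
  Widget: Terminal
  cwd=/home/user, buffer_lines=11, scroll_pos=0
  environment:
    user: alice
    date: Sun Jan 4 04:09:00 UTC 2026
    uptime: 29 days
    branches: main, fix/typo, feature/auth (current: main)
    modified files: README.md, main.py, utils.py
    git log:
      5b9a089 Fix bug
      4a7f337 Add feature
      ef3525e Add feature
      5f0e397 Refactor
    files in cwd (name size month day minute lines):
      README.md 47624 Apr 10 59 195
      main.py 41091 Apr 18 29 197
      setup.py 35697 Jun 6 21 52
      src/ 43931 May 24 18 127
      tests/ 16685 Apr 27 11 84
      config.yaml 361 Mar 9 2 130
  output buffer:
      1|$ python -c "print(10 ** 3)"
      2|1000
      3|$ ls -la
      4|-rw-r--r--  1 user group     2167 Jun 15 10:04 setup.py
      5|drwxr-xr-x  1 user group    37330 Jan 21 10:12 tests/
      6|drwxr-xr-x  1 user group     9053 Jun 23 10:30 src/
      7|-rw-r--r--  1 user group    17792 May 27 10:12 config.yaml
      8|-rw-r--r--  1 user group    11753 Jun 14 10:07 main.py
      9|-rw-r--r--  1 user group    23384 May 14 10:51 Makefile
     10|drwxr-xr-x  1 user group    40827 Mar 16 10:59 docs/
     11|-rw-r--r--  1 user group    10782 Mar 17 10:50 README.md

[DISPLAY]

                                ┃ HexEditor   
                                ┠─────────────
                                ┃00000000  EC 
                                ┃00000010  97 
                       ┏━━━━━━━━━━━━━━━━━━━━━━
                       ┃ Terminal             
                       ┠──────────────────────
                       ┃$ python -c "print(10 
                       ┃1000                  
                       ┃$ ls -la              
                       ┃-rw-r--r--  1 user gro
                       ┃drwxr-xr-x  1 user gro
                       ┃drwxr-xr-x  1 user gro
                       ┃-rw-r--r--  1 user gro
                       ┃-rw-r--r--  1 user gro
                       ┃-rw-r--r--  1 user gro
                       ┃drwxr-xr-x  1 user gro


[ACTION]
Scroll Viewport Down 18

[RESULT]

                                ┃00000010  97 
                       ┏━━━━━━━━━━━━━━━━━━━━━━
                       ┃ Terminal             
                       ┠──────────────────────
                       ┃$ python -c "print(10 
                       ┃1000                  
                       ┃$ ls -la              
                       ┃-rw-r--r--  1 user gro
                       ┃drwxr-xr-x  1 user gro
                       ┃drwxr-xr-x  1 user gro
                       ┃-rw-r--r--  1 user gro
                       ┃-rw-r--r--  1 user gro
                       ┃-rw-r--r--  1 user gro
                       ┃drwxr-xr-x  1 user gro
                       ┃-rw-r--r--  1 user gro
                       ┃$ █                   
                       ┗━━━━━━━━━━━━━━━━━━━━━━


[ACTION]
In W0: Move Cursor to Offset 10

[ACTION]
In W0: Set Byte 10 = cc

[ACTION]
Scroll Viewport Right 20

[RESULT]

            ┃00000010  97 85 ee ee ee ee ee e┃
   ┏━━━━━━━━━━━━━━━━━━━━━━┓8 1a 27 dd dd 08 1┃
   ┃ Terminal             ┃d 7e 90 34 f8 06 a┃
   ┠──────────────────────┨2 e7 05 05        ┃
   ┃$ python -c "print(10 ┃                  ┃
   ┃1000                  ┃━━━━━━━━━━━━━━━━━━┛
   ┃$ ls -la              ┃                   
   ┃-rw-r--r--  1 user gro┃                   
   ┃drwxr-xr-x  1 user gro┃                   
   ┃drwxr-xr-x  1 user gro┃                   
   ┃-rw-r--r--  1 user gro┃                   
   ┃-rw-r--r--  1 user gro┃                   
   ┃-rw-r--r--  1 user gro┃                   
   ┃drwxr-xr-x  1 user gro┃                   
   ┃-rw-r--r--  1 user gro┃                   
   ┃$ █                   ┃                   
   ┗━━━━━━━━━━━━━━━━━━━━━━┛                   


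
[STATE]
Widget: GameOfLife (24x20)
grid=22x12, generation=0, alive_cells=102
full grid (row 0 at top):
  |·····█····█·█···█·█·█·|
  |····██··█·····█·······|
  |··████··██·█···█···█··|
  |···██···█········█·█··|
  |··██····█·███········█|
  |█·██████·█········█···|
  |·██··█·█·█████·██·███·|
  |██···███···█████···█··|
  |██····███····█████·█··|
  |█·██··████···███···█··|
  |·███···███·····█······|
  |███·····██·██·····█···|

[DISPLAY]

Gen: 0                  
·····█····█·█···█·█·█·  
····██··█·····█·······  
··████··██·█···█···█··  
···██···█········█·█··  
··██····█·███········█  
█·██████·█········█···  
·██··█·█·█████·██·███·  
██···███···█████···█··  
██····███····█████·█··  
█·██··████···███···█··  
·███···███·····█······  
███·····██·██·····█···  
                        
                        
                        
                        
                        
                        
                        


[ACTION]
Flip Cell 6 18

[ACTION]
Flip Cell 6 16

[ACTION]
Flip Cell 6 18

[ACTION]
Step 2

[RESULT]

Gen: 2                  
·····█················  
·····██·█·█···········  
··········██······█···  
··········██·····██···  
·····█··██·██····██···  
······█████······██···  
······█·█········██···  
········███·······█·█·  
··················██··  
············███····█··  
············███·······  
······················  
                        
                        
                        
                        
                        
                        
                        


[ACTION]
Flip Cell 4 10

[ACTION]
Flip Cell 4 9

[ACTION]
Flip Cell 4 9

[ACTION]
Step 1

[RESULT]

Gen: 3                  
·····██···············  
·····██··███··········  
·················██···  
···················█··  
······█·····█···█··█··  
·····██·········█··█··  
······█···············  
·······███············  
·········█···█····█·█·  
············█·█···██··  
············█·█·······  
·············█········  
                        
                        
                        
                        
                        
                        
                        


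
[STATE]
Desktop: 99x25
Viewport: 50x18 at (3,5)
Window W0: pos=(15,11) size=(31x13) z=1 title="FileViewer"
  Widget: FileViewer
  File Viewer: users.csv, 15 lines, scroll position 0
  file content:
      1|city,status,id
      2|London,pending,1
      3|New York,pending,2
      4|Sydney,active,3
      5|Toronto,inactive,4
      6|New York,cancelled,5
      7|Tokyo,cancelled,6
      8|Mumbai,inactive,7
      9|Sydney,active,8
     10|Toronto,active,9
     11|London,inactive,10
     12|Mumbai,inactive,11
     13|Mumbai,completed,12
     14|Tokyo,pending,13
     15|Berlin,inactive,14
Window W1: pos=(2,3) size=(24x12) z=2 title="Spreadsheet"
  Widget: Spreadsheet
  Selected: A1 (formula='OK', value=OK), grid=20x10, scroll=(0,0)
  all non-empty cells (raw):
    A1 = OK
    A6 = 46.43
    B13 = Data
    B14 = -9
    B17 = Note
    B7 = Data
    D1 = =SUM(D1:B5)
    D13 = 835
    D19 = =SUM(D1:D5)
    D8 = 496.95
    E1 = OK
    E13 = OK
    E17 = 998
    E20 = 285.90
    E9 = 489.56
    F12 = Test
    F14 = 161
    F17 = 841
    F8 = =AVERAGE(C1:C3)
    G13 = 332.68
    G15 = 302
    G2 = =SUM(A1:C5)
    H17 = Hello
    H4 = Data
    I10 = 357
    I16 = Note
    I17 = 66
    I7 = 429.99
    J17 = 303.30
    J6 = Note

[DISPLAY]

──────────────────────┨                           
A1: OK                ┃                           
       A       B      ┃                           
----------------------┃                           
  1 [OK]           0  ┃                           
  2        0       0  ┃                           
  3        0       0  ┃━━━━━━━━━━━━━━━━━━━┓       
  4        0       0  ┃r                  ┃       
  5        0       0  ┃───────────────────┨       
━━━━━━━━━━━━━━━━━━━━━━┛s,id              ▲┃       
            ┃London,pending,1            █┃       
            ┃New York,pending,2          ░┃       
            ┃Sydney,active,3             ░┃       
            ┃Toronto,inactive,4          ░┃       
            ┃New York,cancelled,5        ░┃       
            ┃Tokyo,cancelled,6           ░┃       
            ┃Mumbai,inactive,7           ░┃       
            ┃Sydney,active,8             ▼┃       


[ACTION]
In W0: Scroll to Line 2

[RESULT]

──────────────────────┨                           
A1: OK                ┃                           
       A       B      ┃                           
----------------------┃                           
  1 [OK]           0  ┃                           
  2        0       0  ┃                           
  3        0       0  ┃━━━━━━━━━━━━━━━━━━━┓       
  4        0       0  ┃r                  ┃       
  5        0       0  ┃───────────────────┨       
━━━━━━━━━━━━━━━━━━━━━━┛ding,1            ▲┃       
            ┃New York,pending,2          ░┃       
            ┃Sydney,active,3             █┃       
            ┃Toronto,inactive,4          ░┃       
            ┃New York,cancelled,5        ░┃       
            ┃Tokyo,cancelled,6           ░┃       
            ┃Mumbai,inactive,7           ░┃       
            ┃Sydney,active,8             ░┃       
            ┃Toronto,active,9            ▼┃       


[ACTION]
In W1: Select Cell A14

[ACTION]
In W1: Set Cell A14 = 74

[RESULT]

──────────────────────┨                           
A14: 74               ┃                           
       A       B      ┃                           
----------------------┃                           
  1 OK             0  ┃                           
  2        0       0  ┃                           
  3        0       0  ┃━━━━━━━━━━━━━━━━━━━┓       
  4        0       0  ┃r                  ┃       
  5        0       0  ┃───────────────────┨       
━━━━━━━━━━━━━━━━━━━━━━┛ding,1            ▲┃       
            ┃New York,pending,2          ░┃       
            ┃Sydney,active,3             █┃       
            ┃Toronto,inactive,4          ░┃       
            ┃New York,cancelled,5        ░┃       
            ┃Tokyo,cancelled,6           ░┃       
            ┃Mumbai,inactive,7           ░┃       
            ┃Sydney,active,8             ░┃       
            ┃Toronto,active,9            ▼┃       


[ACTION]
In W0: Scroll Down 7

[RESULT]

──────────────────────┨                           
A14: 74               ┃                           
       A       B      ┃                           
----------------------┃                           
  1 OK             0  ┃                           
  2        0       0  ┃                           
  3        0       0  ┃━━━━━━━━━━━━━━━━━━━┓       
  4        0       0  ┃r                  ┃       
  5        0       0  ┃───────────────────┨       
━━━━━━━━━━━━━━━━━━━━━━┛elled,6           ▲┃       
            ┃Mumbai,inactive,7           ░┃       
            ┃Sydney,active,8             ░┃       
            ┃Toronto,active,9            ░┃       
            ┃London,inactive,10          ░┃       
            ┃Mumbai,inactive,11          ░┃       
            ┃Mumbai,completed,12         ░┃       
            ┃Tokyo,pending,13            █┃       
            ┃Berlin,inactive,14          ▼┃       


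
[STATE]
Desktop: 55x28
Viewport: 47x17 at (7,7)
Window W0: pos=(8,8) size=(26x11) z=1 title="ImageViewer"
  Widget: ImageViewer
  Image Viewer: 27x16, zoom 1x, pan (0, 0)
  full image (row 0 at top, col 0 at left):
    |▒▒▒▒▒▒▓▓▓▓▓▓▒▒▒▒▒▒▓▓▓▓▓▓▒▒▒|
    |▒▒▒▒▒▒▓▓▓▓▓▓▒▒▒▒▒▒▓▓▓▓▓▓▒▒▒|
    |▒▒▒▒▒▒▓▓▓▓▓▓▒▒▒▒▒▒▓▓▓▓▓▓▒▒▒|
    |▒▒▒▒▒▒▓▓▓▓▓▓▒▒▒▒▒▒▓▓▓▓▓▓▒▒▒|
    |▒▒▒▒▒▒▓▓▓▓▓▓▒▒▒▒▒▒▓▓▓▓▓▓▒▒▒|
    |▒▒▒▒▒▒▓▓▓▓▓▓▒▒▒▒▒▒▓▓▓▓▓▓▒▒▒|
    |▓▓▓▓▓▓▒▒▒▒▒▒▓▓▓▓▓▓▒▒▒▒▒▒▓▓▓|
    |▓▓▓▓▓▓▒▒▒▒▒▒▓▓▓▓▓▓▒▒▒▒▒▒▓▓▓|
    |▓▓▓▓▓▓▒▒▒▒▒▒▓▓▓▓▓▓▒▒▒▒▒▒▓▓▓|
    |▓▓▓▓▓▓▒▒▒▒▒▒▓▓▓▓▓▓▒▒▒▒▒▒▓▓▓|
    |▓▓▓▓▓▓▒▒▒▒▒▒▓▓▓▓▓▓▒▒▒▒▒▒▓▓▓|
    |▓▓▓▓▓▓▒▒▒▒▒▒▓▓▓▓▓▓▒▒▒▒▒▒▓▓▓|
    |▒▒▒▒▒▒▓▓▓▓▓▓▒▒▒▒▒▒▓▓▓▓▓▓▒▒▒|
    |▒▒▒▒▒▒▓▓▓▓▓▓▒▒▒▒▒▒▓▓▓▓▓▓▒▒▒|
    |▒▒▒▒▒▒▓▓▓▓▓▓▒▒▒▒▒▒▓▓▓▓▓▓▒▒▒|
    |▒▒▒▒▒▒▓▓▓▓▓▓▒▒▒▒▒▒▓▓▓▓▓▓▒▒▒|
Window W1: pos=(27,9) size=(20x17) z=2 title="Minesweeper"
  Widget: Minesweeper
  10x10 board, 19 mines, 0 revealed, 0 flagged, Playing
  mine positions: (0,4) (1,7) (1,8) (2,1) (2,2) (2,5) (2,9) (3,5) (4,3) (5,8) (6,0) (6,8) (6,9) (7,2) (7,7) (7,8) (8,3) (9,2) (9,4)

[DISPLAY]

                                               
 ┏━━━━━━━━━━━━━━━━━━━━━━━━┓                    
 ┃ ImageViewer      ┏━━━━━━━━━━━━━━━━━━┓       
 ┠──────────────────┃ Minesweeper      ┃       
 ┃▒▒▒▒▒▒▓▓▓▓▓▓▒▒▒▒▒▒┠──────────────────┨       
 ┃▒▒▒▒▒▒▓▓▓▓▓▓▒▒▒▒▒▒┃■■■■■■■■■■        ┃       
 ┃▒▒▒▒▒▒▓▓▓▓▓▓▒▒▒▒▒▒┃■■■■■■■■■■        ┃       
 ┃▒▒▒▒▒▒▓▓▓▓▓▓▒▒▒▒▒▒┃■■■■■■■■■■        ┃       
 ┃▒▒▒▒▒▒▓▓▓▓▓▓▒▒▒▒▒▒┃■■■■■■■■■■        ┃       
 ┃▒▒▒▒▒▒▓▓▓▓▓▓▒▒▒▒▒▒┃■■■■■■■■■■        ┃       
 ┃▓▓▓▓▓▓▒▒▒▒▒▒▓▓▓▓▓▓┃■■■■■■■■■■        ┃       
 ┗━━━━━━━━━━━━━━━━━━┃■■■■■■■■■■        ┃       
                    ┃■■■■■■■■■■        ┃       
                    ┃■■■■■■■■■■        ┃       
                    ┃■■■■■■■■■■        ┃       
                    ┃                  ┃       
                    ┃                  ┃       


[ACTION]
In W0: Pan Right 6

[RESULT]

                                               
 ┏━━━━━━━━━━━━━━━━━━━━━━━━┓                    
 ┃ ImageViewer      ┏━━━━━━━━━━━━━━━━━━┓       
 ┠──────────────────┃ Minesweeper      ┃       
 ┃▓▓▓▓▓▓▒▒▒▒▒▒▓▓▓▓▓▓┠──────────────────┨       
 ┃▓▓▓▓▓▓▒▒▒▒▒▒▓▓▓▓▓▓┃■■■■■■■■■■        ┃       
 ┃▓▓▓▓▓▓▒▒▒▒▒▒▓▓▓▓▓▓┃■■■■■■■■■■        ┃       
 ┃▓▓▓▓▓▓▒▒▒▒▒▒▓▓▓▓▓▓┃■■■■■■■■■■        ┃       
 ┃▓▓▓▓▓▓▒▒▒▒▒▒▓▓▓▓▓▓┃■■■■■■■■■■        ┃       
 ┃▓▓▓▓▓▓▒▒▒▒▒▒▓▓▓▓▓▓┃■■■■■■■■■■        ┃       
 ┃▒▒▒▒▒▒▓▓▓▓▓▓▒▒▒▒▒▒┃■■■■■■■■■■        ┃       
 ┗━━━━━━━━━━━━━━━━━━┃■■■■■■■■■■        ┃       
                    ┃■■■■■■■■■■        ┃       
                    ┃■■■■■■■■■■        ┃       
                    ┃■■■■■■■■■■        ┃       
                    ┃                  ┃       
                    ┃                  ┃       


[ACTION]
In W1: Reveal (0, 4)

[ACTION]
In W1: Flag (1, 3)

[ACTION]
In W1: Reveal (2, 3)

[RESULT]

                                               
 ┏━━━━━━━━━━━━━━━━━━━━━━━━┓                    
 ┃ ImageViewer      ┏━━━━━━━━━━━━━━━━━━┓       
 ┠──────────────────┃ Minesweeper      ┃       
 ┃▓▓▓▓▓▓▒▒▒▒▒▒▓▓▓▓▓▓┠──────────────────┨       
 ┃▓▓▓▓▓▓▒▒▒▒▒▒▓▓▓▓▓▓┃■■■■✹■■■■■        ┃       
 ┃▓▓▓▓▓▓▒▒▒▒▒▒▓▓▓▓▓▓┃■■■■■■■✹✹■        ┃       
 ┃▓▓▓▓▓▓▒▒▒▒▒▒▓▓▓▓▓▓┃■✹✹■■✹■■■✹        ┃       
 ┃▓▓▓▓▓▓▒▒▒▒▒▒▓▓▓▓▓▓┃■■■■■✹■■■■        ┃       
 ┃▓▓▓▓▓▓▒▒▒▒▒▒▓▓▓▓▓▓┃■■■✹■■■■■■        ┃       
 ┃▒▒▒▒▒▒▓▓▓▓▓▓▒▒▒▒▒▒┃■■■■■■■■✹■        ┃       
 ┗━━━━━━━━━━━━━━━━━━┃✹■■■■■■■✹✹        ┃       
                    ┃■■✹■■■■✹✹■        ┃       
                    ┃■■■✹■■■■■■        ┃       
                    ┃■■✹■✹■■■■■        ┃       
                    ┃                  ┃       
                    ┃                  ┃       


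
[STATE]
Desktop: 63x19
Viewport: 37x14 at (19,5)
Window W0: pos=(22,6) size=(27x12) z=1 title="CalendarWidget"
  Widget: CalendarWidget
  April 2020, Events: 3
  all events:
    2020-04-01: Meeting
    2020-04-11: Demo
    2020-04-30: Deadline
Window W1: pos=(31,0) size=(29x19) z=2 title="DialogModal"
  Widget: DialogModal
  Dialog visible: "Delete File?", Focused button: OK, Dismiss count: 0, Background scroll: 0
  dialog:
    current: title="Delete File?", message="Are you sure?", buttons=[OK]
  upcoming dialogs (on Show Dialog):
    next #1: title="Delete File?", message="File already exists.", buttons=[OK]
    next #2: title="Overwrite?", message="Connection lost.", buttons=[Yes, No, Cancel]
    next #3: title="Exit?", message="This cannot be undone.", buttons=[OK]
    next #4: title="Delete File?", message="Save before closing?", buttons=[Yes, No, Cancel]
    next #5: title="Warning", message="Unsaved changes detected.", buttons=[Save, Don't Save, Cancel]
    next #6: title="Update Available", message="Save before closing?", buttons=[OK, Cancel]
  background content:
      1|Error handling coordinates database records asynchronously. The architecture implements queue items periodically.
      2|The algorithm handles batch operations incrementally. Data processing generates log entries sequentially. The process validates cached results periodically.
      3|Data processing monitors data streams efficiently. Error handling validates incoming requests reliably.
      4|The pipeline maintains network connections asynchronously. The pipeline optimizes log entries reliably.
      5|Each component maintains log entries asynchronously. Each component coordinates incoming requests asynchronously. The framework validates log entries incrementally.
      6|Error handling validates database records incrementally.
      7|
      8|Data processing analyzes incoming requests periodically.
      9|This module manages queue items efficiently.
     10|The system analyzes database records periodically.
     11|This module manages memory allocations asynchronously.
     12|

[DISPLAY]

            ┃Data processing monitors
   ┏━━━━━━━━┃The pipeline maintains n
   ┃ Calenda┃Each component maintains
   ┠────────┃Error┌───────────────┐es
   ┃        ┃     │  Delete File? │  
   ┃Mo Tu We┃Data │ Are you sure? │es
   ┃       1┃This │      [OK]     │eu
   ┃ 6  7  8┃The s└───────────────┘ta
   ┃13 14 15┃This module manages memo
   ┃20 21 22┃                        
   ┃27 28 29┃                        
   ┃        ┃                        
   ┗━━━━━━━━┃                        
            ┗━━━━━━━━━━━━━━━━━━━━━━━━


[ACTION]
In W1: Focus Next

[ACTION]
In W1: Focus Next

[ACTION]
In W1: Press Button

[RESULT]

            ┃Data processing monitors
   ┏━━━━━━━━┃The pipeline maintains n
   ┃ Calenda┃Each component maintains
   ┠────────┃Error handling validates
   ┃        ┃                        
   ┃Mo Tu We┃Data processing analyzes
   ┃       1┃This module manages queu
   ┃ 6  7  8┃The system analyzes data
   ┃13 14 15┃This module manages memo
   ┃20 21 22┃                        
   ┃27 28 29┃                        
   ┃        ┃                        
   ┗━━━━━━━━┃                        
            ┗━━━━━━━━━━━━━━━━━━━━━━━━


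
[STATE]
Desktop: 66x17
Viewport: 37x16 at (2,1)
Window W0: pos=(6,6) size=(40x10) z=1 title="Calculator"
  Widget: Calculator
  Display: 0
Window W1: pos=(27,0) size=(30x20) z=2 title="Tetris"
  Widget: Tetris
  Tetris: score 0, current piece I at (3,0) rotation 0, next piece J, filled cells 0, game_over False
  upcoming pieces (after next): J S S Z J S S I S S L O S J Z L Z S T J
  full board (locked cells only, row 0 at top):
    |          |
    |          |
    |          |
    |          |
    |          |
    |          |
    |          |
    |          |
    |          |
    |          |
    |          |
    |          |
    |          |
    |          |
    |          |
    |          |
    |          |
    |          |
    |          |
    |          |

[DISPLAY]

                         ┃ Tetris    
                         ┠───────────
                         ┃          │
                         ┃          │
                         ┃          │
    ┏━━━━━━━━━━━━━━━━━━━━┃          │
    ┃ Calculator         ┃          │
    ┠────────────────────┃          │
    ┃                    ┃          │
    ┃┌───┬───┬───┬───┐   ┃          │
    ┃│ 7 │ 8 │ 9 │ ÷ │   ┃          │
    ┃├───┼───┼───┼───┤   ┃          │
    ┃│ 4 │ 5 │ 6 │ × │   ┃          │
    ┃└───┴───┴───┴───┘   ┃          │
    ┗━━━━━━━━━━━━━━━━━━━━┃          │
                         ┃          │


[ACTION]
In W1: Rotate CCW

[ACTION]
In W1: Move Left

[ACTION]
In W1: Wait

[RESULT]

                         ┃ Tetris    
                         ┠───────────
                         ┃  █       │
                         ┃          │
                         ┃          │
    ┏━━━━━━━━━━━━━━━━━━━━┃          │
    ┃ Calculator         ┃          │
    ┠────────────────────┃          │
    ┃                    ┃          │
    ┃┌───┬───┬───┬───┐   ┃          │
    ┃│ 7 │ 8 │ 9 │ ÷ │   ┃          │
    ┃├───┼───┼───┼───┤   ┃          │
    ┃│ 4 │ 5 │ 6 │ × │   ┃          │
    ┃└───┴───┴───┴───┘   ┃          │
    ┗━━━━━━━━━━━━━━━━━━━━┃          │
                         ┃          │


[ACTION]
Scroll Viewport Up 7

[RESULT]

                         ┏━━━━━━━━━━━
                         ┃ Tetris    
                         ┠───────────
                         ┃  █       │
                         ┃          │
                         ┃          │
    ┏━━━━━━━━━━━━━━━━━━━━┃          │
    ┃ Calculator         ┃          │
    ┠────────────────────┃          │
    ┃                    ┃          │
    ┃┌───┬───┬───┬───┐   ┃          │
    ┃│ 7 │ 8 │ 9 │ ÷ │   ┃          │
    ┃├───┼───┼───┼───┤   ┃          │
    ┃│ 4 │ 5 │ 6 │ × │   ┃          │
    ┃└───┴───┴───┴───┘   ┃          │
    ┗━━━━━━━━━━━━━━━━━━━━┃          │


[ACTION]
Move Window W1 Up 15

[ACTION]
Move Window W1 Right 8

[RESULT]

                                 ┏━━━
                                 ┃ Te
                                 ┠───
                                 ┃  █
                                 ┃   
                                 ┃   
    ┏━━━━━━━━━━━━━━━━━━━━━━━━━━━━┃   
    ┃ Calculator                 ┃   
    ┠────────────────────────────┃   
    ┃                            ┃   
    ┃┌───┬───┬───┬───┐           ┃   
    ┃│ 7 │ 8 │ 9 │ ÷ │           ┃   
    ┃├───┼───┼───┼───┤           ┃   
    ┃│ 4 │ 5 │ 6 │ × │           ┃   
    ┃└───┴───┴───┴───┘           ┃   
    ┗━━━━━━━━━━━━━━━━━━━━━━━━━━━━┃   


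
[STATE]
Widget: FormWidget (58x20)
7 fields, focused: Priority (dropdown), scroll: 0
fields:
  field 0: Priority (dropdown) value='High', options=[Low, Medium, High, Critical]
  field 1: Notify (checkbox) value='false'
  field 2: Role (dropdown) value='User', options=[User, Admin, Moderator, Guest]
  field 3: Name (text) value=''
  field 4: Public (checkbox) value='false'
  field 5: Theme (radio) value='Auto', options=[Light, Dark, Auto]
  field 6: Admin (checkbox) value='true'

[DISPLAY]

> Priority:   [High                                     ▼]
  Notify:     [ ]                                         
  Role:       [User                                     ▼]
  Name:       [                                          ]
  Public:     [ ]                                         
  Theme:      ( ) Light  ( ) Dark  (●) Auto               
  Admin:      [x]                                         
                                                          
                                                          
                                                          
                                                          
                                                          
                                                          
                                                          
                                                          
                                                          
                                                          
                                                          
                                                          
                                                          


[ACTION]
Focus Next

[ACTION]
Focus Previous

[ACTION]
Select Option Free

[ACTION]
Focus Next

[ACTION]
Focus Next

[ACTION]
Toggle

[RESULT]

  Priority:   [High                                     ▼]
  Notify:     [ ]                                         
> Role:       [User                                     ▼]
  Name:       [                                          ]
  Public:     [ ]                                         
  Theme:      ( ) Light  ( ) Dark  (●) Auto               
  Admin:      [x]                                         
                                                          
                                                          
                                                          
                                                          
                                                          
                                                          
                                                          
                                                          
                                                          
                                                          
                                                          
                                                          
                                                          


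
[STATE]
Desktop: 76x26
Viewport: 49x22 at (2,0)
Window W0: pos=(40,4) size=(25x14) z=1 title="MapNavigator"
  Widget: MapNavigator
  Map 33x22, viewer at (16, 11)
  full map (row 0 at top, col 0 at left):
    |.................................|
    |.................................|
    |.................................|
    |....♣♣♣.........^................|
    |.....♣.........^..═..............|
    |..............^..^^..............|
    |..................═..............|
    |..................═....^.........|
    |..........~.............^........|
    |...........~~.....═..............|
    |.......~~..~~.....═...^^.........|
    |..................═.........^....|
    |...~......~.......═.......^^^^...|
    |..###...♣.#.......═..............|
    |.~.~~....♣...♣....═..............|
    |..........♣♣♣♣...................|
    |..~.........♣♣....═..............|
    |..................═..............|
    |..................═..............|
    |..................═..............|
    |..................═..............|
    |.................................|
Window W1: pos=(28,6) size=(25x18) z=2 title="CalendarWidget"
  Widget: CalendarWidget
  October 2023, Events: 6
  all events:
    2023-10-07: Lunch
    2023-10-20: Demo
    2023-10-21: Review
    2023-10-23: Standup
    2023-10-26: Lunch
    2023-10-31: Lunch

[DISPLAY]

                                                 
                                                 
                                                 
                                                 
                                      ┏━━━━━━━━━━
                                      ┃ MapNaviga
                          ┏━━━━━━━━━━━━━━━━━━━━━━
                          ┃ CalendarWidget       
                          ┠──────────────────────
                          ┃      October 2023    
                          ┃Mo Tu We Th Fr Sa Su  
                          ┃                   1  
                          ┃ 2  3  4  5  6  7*  8 
                          ┃ 9 10 11 12 13 14 15  
                          ┃16 17 18 19 20* 21* 22
                          ┃23* 24 25 26* 27 28 29
                          ┃30 31*                
                          ┃                      
                          ┃                      
                          ┃                      
                          ┃                      
                          ┃                      


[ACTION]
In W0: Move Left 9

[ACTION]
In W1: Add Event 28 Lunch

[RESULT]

                                                 
                                                 
                                                 
                                                 
                                      ┏━━━━━━━━━━
                                      ┃ MapNaviga
                          ┏━━━━━━━━━━━━━━━━━━━━━━
                          ┃ CalendarWidget       
                          ┠──────────────────────
                          ┃      October 2023    
                          ┃Mo Tu We Th Fr Sa Su  
                          ┃                   1  
                          ┃ 2  3  4  5  6  7*  8 
                          ┃ 9 10 11 12 13 14 15  
                          ┃16 17 18 19 20* 21* 22
                          ┃23* 24 25 26* 27 28* 2
                          ┃30 31*                
                          ┃                      
                          ┃                      
                          ┃                      
                          ┃                      
                          ┃                      


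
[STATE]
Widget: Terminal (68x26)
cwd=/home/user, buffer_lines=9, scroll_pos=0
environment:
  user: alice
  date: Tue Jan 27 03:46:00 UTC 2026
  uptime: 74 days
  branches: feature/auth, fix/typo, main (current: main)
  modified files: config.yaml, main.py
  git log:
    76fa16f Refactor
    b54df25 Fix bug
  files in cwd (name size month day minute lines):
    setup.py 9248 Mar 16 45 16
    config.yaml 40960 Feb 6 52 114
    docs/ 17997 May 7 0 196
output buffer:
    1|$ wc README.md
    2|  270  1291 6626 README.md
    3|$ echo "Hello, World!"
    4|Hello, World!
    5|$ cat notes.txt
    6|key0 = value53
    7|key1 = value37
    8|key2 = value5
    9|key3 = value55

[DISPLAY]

$ wc README.md                                                      
  270  1291 6626 README.md                                          
$ echo "Hello, World!"                                              
Hello, World!                                                       
$ cat notes.txt                                                     
key0 = value53                                                      
key1 = value37                                                      
key2 = value5                                                       
key3 = value55                                                      
$ █                                                                 
                                                                    
                                                                    
                                                                    
                                                                    
                                                                    
                                                                    
                                                                    
                                                                    
                                                                    
                                                                    
                                                                    
                                                                    
                                                                    
                                                                    
                                                                    
                                                                    


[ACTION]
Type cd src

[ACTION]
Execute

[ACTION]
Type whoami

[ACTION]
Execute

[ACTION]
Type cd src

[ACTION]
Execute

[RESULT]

$ wc README.md                                                      
  270  1291 6626 README.md                                          
$ echo "Hello, World!"                                              
Hello, World!                                                       
$ cat notes.txt                                                     
key0 = value53                                                      
key1 = value37                                                      
key2 = value5                                                       
key3 = value55                                                      
$ cd src                                                            
                                                                    
$ whoami                                                            
alice                                                               
$ cd src                                                            
                                                                    
$ █                                                                 
                                                                    
                                                                    
                                                                    
                                                                    
                                                                    
                                                                    
                                                                    
                                                                    
                                                                    
                                                                    
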